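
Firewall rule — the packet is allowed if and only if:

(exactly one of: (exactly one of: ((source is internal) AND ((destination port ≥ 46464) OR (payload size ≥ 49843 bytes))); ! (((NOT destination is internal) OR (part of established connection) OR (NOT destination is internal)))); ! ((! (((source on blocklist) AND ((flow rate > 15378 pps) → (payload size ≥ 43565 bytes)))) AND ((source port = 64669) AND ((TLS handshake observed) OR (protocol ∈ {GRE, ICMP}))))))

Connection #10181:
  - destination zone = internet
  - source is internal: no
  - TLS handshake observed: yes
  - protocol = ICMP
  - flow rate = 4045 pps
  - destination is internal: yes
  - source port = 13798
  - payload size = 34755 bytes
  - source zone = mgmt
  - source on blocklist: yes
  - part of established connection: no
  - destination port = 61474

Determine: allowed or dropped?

Dropped

Atomic conditions:
  source is internal: no → false
  destination port ≥ 46464: 61474 ≥ 46464 is true
  payload size ≥ 49843 bytes: 34755 ≥ 49843 is false
  NOT destination is internal: yes → false
  part of established connection: no → false
  source on blocklist: yes → true
  flow rate > 15378 pps: 4045 > 15378 is false
  payload size ≥ 43565 bytes: 34755 ≥ 43565 is false
  source port = 64669: 13798 == 64669 is false
  TLS handshake observed: yes → true
  protocol ∈ {GRE, ICMP}: ICMP is in the set → true
Combine:
[1.1.2] true OR false = true
[1.1] false AND true = false
[1.2.1] false OR false OR false = false
[1.2] NOT false = true
[1] exactly-one(false, true) = true
[2.1.1.1.2] false → false (antecedent false ⇒ implication holds) = true
[2.1.1.1] true AND true = true
[2.1.1] NOT true = false
[2.1.2.2] true OR true = true
[2.1.2] false AND true = false
[2.1] false AND false = false
[2] NOT false = true
[root] exactly-one(true, true) = false
Overall: false → dropped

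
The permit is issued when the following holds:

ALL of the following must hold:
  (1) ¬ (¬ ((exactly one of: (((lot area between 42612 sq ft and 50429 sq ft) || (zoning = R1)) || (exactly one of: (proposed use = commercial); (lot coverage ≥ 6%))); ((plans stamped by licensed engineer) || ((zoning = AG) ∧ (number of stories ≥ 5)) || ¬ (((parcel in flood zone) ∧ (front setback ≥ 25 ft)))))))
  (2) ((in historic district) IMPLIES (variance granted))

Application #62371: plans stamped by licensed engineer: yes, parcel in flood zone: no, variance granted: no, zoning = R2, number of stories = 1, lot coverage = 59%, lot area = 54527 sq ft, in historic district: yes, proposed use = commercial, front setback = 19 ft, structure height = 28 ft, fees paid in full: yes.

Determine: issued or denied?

Atomic conditions:
  lot area between 42612 sq ft and 50429 sq ft: 54527 in [42612, 50429] is false
  zoning = R1: R2 == R1 is false
  proposed use = commercial: commercial == commercial is true
  lot coverage ≥ 6%: 59 ≥ 6 is true
  plans stamped by licensed engineer: yes → true
  zoning = AG: R2 == AG is false
  number of stories ≥ 5: 1 ≥ 5 is false
  parcel in flood zone: no → false
  front setback ≥ 25 ft: 19 ≥ 25 is false
  in historic district: yes → true
  variance granted: no → false
Combine:
[1.1.1.1.1] false OR false = false
[1.1.1.1.2] exactly-one(true, true) = false
[1.1.1.1] false OR false = false
[1.1.1.2.2] false AND false = false
[1.1.1.2.3.1] false AND false = false
[1.1.1.2.3] NOT false = true
[1.1.1.2] true OR false OR true = true
[1.1.1] exactly-one(false, true) = true
[1.1] NOT true = false
[1] NOT false = true
[2] true → false = false
[root] true AND false = false
Overall: false → denied

Denied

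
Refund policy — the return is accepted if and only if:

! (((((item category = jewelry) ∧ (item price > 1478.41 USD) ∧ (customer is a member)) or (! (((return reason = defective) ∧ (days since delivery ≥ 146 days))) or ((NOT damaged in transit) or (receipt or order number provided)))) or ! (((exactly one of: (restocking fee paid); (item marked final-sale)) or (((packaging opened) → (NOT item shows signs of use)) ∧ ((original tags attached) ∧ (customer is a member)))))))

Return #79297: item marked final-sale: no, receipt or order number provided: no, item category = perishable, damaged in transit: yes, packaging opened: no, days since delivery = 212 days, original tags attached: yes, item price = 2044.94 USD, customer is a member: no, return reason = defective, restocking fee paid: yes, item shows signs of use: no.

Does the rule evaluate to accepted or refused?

Atomic conditions:
  item category = jewelry: perishable == jewelry is false
  item price > 1478.41 USD: 2044.94 > 1478.41 is true
  customer is a member: no → false
  return reason = defective: defective == defective is true
  days since delivery ≥ 146 days: 212 ≥ 146 is true
  NOT damaged in transit: yes → false
  receipt or order number provided: no → false
  restocking fee paid: yes → true
  item marked final-sale: no → false
  packaging opened: no → false
  NOT item shows signs of use: no → true
  original tags attached: yes → true
Combine:
[1.1.1] false AND true AND false = false
[1.1.2.1.1] true AND true = true
[1.1.2.1] NOT true = false
[1.1.2.2] false OR false = false
[1.1.2] false OR false = false
[1.1] false OR false = false
[1.2.1.1] exactly-one(true, false) = true
[1.2.1.2.1] false → true (antecedent false ⇒ implication holds) = true
[1.2.1.2.2] true AND false = false
[1.2.1.2] true AND false = false
[1.2.1] true OR false = true
[1.2] NOT true = false
[1] false OR false = false
[root] NOT false = true
Overall: true → accepted

Accepted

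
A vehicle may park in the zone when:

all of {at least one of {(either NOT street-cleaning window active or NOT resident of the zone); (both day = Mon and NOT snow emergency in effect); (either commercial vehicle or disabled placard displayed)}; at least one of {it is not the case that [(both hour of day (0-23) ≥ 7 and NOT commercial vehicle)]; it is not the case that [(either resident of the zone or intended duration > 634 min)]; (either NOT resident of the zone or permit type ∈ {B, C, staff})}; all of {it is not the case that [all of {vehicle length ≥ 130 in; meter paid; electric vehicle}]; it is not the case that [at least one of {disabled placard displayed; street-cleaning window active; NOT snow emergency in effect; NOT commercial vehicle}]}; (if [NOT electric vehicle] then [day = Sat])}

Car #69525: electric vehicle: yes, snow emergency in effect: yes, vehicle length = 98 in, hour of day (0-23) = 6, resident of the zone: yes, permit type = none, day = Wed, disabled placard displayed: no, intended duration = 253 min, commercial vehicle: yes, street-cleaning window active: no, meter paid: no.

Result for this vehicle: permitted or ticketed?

Atomic conditions:
  NOT street-cleaning window active: no → true
  NOT resident of the zone: yes → false
  day = Mon: Wed == Mon is false
  NOT snow emergency in effect: yes → false
  commercial vehicle: yes → true
  disabled placard displayed: no → false
  hour of day (0-23) ≥ 7: 6 ≥ 7 is false
  NOT commercial vehicle: yes → false
  resident of the zone: yes → true
  intended duration > 634 min: 253 > 634 is false
  permit type ∈ {B, C, staff}: none is not in the set → false
  vehicle length ≥ 130 in: 98 ≥ 130 is false
  meter paid: no → false
  electric vehicle: yes → true
  street-cleaning window active: no → false
  NOT electric vehicle: yes → false
  day = Sat: Wed == Sat is false
Combine:
[1.1] true OR false = true
[1.2] false AND false = false
[1.3] true OR false = true
[1] true OR false OR true = true
[2.1.1] false AND false = false
[2.1] NOT false = true
[2.2.1] true OR false = true
[2.2] NOT true = false
[2.3] false OR false = false
[2] true OR false OR false = true
[3.1.1] false AND false AND true = false
[3.1] NOT false = true
[3.2.1] false OR false OR false OR false = false
[3.2] NOT false = true
[3] true AND true = true
[4] false → false (antecedent false ⇒ implication holds) = true
[root] true AND true AND true AND true = true
Overall: true → permitted

Permitted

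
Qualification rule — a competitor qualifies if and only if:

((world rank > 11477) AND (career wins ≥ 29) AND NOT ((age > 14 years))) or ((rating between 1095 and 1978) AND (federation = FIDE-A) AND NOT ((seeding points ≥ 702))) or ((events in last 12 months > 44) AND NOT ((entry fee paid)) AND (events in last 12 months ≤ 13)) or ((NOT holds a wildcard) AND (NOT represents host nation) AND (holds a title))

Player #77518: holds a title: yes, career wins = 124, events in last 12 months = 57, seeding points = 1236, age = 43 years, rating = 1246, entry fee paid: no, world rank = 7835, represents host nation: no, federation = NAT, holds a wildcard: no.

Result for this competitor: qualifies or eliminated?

Qualifies

Atomic conditions:
  world rank > 11477: 7835 > 11477 is false
  career wins ≥ 29: 124 ≥ 29 is true
  age > 14 years: 43 > 14 is true
  rating between 1095 and 1978: 1246 in [1095, 1978] is true
  federation = FIDE-A: NAT == FIDE-A is false
  seeding points ≥ 702: 1236 ≥ 702 is true
  events in last 12 months > 44: 57 > 44 is true
  entry fee paid: no → false
  events in last 12 months ≤ 13: 57 ≤ 13 is false
  NOT holds a wildcard: no → true
  NOT represents host nation: no → true
  holds a title: yes → true
Combine:
[1.3] NOT true = false
[1] false AND true AND false = false
[2.3] NOT true = false
[2] true AND false AND false = false
[3.2] NOT false = true
[3] true AND true AND false = false
[4] true AND true AND true = true
[root] false OR false OR false OR true = true
Overall: true → qualifies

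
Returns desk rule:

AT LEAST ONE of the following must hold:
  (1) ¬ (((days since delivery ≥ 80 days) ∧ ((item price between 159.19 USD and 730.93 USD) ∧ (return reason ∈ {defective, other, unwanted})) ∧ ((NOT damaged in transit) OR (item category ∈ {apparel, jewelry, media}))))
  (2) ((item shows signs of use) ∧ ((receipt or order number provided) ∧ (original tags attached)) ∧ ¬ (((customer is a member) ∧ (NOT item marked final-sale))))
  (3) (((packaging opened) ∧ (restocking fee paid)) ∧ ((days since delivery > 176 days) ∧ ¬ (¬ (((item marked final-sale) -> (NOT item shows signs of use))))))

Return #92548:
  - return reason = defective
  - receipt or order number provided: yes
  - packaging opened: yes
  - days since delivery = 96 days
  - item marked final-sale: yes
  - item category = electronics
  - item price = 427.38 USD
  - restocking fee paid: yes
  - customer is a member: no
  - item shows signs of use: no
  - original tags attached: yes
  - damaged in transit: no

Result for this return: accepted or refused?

Atomic conditions:
  days since delivery ≥ 80 days: 96 ≥ 80 is true
  item price between 159.19 USD and 730.93 USD: 427.38 in [159.19, 730.93] is true
  return reason ∈ {defective, other, unwanted}: defective is in the set → true
  NOT damaged in transit: no → true
  item category ∈ {apparel, jewelry, media}: electronics is not in the set → false
  item shows signs of use: no → false
  receipt or order number provided: yes → true
  original tags attached: yes → true
  customer is a member: no → false
  NOT item marked final-sale: yes → false
  packaging opened: yes → true
  restocking fee paid: yes → true
  days since delivery > 176 days: 96 > 176 is false
  item marked final-sale: yes → true
  NOT item shows signs of use: no → true
Combine:
[1.1.2] true AND true = true
[1.1.3] true OR false = true
[1.1] true AND true AND true = true
[1] NOT true = false
[2.2] true AND true = true
[2.3.1] false AND false = false
[2.3] NOT false = true
[2] false AND true AND true = false
[3.1] true AND true = true
[3.2.2.1.1] true → true = true
[3.2.2.1] NOT true = false
[3.2.2] NOT false = true
[3.2] false AND true = false
[3] true AND false = false
[root] false OR false OR false = false
Overall: false → refused

Refused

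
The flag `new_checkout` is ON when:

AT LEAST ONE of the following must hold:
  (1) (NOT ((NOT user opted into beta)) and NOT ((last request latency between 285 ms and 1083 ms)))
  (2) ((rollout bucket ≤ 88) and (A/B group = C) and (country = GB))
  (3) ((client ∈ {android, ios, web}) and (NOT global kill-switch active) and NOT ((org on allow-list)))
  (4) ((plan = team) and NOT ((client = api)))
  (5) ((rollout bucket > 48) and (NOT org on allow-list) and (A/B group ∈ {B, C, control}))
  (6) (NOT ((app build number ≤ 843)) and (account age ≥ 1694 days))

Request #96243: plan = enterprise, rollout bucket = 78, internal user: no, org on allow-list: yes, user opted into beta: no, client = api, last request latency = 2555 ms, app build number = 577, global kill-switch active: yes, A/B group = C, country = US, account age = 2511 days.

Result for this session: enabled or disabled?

Disabled

Atomic conditions:
  NOT user opted into beta: no → true
  last request latency between 285 ms and 1083 ms: 2555 in [285, 1083] is false
  rollout bucket ≤ 88: 78 ≤ 88 is true
  A/B group = C: C == C is true
  country = GB: US == GB is false
  client ∈ {android, ios, web}: api is not in the set → false
  NOT global kill-switch active: yes → false
  org on allow-list: yes → true
  plan = team: enterprise == team is false
  client = api: api == api is true
  rollout bucket > 48: 78 > 48 is true
  NOT org on allow-list: yes → false
  A/B group ∈ {B, C, control}: C is in the set → true
  app build number ≤ 843: 577 ≤ 843 is true
  account age ≥ 1694 days: 2511 ≥ 1694 is true
Combine:
[1.1] NOT true = false
[1.2] NOT false = true
[1] false AND true = false
[2] true AND true AND false = false
[3.3] NOT true = false
[3] false AND false AND false = false
[4.2] NOT true = false
[4] false AND false = false
[5] true AND false AND true = false
[6.1] NOT true = false
[6] false AND true = false
[root] false OR false OR false OR false OR false OR false = false
Overall: false → disabled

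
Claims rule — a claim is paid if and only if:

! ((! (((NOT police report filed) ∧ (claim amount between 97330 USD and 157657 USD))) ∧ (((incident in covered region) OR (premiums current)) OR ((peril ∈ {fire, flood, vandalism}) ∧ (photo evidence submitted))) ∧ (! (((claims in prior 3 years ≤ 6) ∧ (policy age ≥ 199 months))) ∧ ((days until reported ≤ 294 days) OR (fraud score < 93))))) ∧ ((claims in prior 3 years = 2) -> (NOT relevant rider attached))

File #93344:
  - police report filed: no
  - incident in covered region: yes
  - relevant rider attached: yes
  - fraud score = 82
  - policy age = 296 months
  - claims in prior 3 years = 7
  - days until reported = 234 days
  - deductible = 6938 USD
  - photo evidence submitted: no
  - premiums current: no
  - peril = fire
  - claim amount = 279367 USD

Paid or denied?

Denied

Atomic conditions:
  NOT police report filed: no → true
  claim amount between 97330 USD and 157657 USD: 279367 in [97330, 157657] is false
  incident in covered region: yes → true
  premiums current: no → false
  peril ∈ {fire, flood, vandalism}: fire is in the set → true
  photo evidence submitted: no → false
  claims in prior 3 years ≤ 6: 7 ≤ 6 is false
  policy age ≥ 199 months: 296 ≥ 199 is true
  days until reported ≤ 294 days: 234 ≤ 294 is true
  fraud score < 93: 82 < 93 is true
  claims in prior 3 years = 2: 7 == 2 is false
  NOT relevant rider attached: yes → false
Combine:
[1.1.1.1] true AND false = false
[1.1.1] NOT false = true
[1.1.2.1] true OR false = true
[1.1.2.2] true AND false = false
[1.1.2] true OR false = true
[1.1.3.1.1] false AND true = false
[1.1.3.1] NOT false = true
[1.1.3.2] true OR true = true
[1.1.3] true AND true = true
[1.1] true AND true AND true = true
[1] NOT true = false
[2] false → false (antecedent false ⇒ implication holds) = true
[root] false AND true = false
Overall: false → denied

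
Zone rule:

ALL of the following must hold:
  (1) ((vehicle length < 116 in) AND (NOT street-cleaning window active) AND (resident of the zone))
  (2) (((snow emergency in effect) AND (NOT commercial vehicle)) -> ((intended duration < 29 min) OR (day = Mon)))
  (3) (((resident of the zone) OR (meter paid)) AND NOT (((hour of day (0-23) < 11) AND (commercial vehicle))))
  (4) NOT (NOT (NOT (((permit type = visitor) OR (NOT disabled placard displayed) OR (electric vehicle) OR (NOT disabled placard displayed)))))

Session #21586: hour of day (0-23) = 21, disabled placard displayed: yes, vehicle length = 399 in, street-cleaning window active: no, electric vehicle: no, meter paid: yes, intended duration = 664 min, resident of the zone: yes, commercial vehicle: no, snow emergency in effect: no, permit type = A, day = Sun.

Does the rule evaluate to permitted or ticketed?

Ticketed

Atomic conditions:
  vehicle length < 116 in: 399 < 116 is false
  NOT street-cleaning window active: no → true
  resident of the zone: yes → true
  snow emergency in effect: no → false
  NOT commercial vehicle: no → true
  intended duration < 29 min: 664 < 29 is false
  day = Mon: Sun == Mon is false
  meter paid: yes → true
  hour of day (0-23) < 11: 21 < 11 is false
  commercial vehicle: no → false
  permit type = visitor: A == visitor is false
  NOT disabled placard displayed: yes → false
  electric vehicle: no → false
Combine:
[1] false AND true AND true = false
[2.1] false AND true = false
[2.2] false OR false = false
[2] false → false (antecedent false ⇒ implication holds) = true
[3.1] true OR true = true
[3.2.1] false AND false = false
[3.2] NOT false = true
[3] true AND true = true
[4.1.1.1] false OR false OR false OR false = false
[4.1.1] NOT false = true
[4.1] NOT true = false
[4] NOT false = true
[root] false AND true AND true AND true = false
Overall: false → ticketed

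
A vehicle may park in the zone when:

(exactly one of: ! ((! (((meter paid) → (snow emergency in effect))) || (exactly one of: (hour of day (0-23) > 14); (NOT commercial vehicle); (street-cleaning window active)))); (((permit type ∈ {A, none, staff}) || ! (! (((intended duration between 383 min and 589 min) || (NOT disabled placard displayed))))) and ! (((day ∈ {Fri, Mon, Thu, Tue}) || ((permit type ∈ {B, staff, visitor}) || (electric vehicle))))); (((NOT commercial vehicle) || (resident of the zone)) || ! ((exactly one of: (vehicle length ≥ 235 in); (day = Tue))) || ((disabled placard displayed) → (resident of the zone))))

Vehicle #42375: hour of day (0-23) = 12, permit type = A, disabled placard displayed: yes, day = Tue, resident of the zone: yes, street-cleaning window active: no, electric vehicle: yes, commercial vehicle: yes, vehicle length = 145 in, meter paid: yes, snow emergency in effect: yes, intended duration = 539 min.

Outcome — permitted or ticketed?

Ticketed

Atomic conditions:
  meter paid: yes → true
  snow emergency in effect: yes → true
  hour of day (0-23) > 14: 12 > 14 is false
  NOT commercial vehicle: yes → false
  street-cleaning window active: no → false
  permit type ∈ {A, none, staff}: A is in the set → true
  intended duration between 383 min and 589 min: 539 in [383, 589] is true
  NOT disabled placard displayed: yes → false
  day ∈ {Fri, Mon, Thu, Tue}: Tue is in the set → true
  permit type ∈ {B, staff, visitor}: A is not in the set → false
  electric vehicle: yes → true
  resident of the zone: yes → true
  vehicle length ≥ 235 in: 145 ≥ 235 is false
  day = Tue: Tue == Tue is true
  disabled placard displayed: yes → true
Combine:
[1.1.1.1] true → true = true
[1.1.1] NOT true = false
[1.1.2] exactly-one(false, false, false) = false
[1.1] false OR false = false
[1] NOT false = true
[2.1.2.1.1] true OR false = true
[2.1.2.1] NOT true = false
[2.1.2] NOT false = true
[2.1] true OR true = true
[2.2.1.2] false OR true = true
[2.2.1] true OR true = true
[2.2] NOT true = false
[2] true AND false = false
[3.1] false OR true = true
[3.2.1] exactly-one(false, true) = true
[3.2] NOT true = false
[3.3] true → true = true
[3] true OR false OR true = true
[root] exactly-one(true, false, true) = false
Overall: false → ticketed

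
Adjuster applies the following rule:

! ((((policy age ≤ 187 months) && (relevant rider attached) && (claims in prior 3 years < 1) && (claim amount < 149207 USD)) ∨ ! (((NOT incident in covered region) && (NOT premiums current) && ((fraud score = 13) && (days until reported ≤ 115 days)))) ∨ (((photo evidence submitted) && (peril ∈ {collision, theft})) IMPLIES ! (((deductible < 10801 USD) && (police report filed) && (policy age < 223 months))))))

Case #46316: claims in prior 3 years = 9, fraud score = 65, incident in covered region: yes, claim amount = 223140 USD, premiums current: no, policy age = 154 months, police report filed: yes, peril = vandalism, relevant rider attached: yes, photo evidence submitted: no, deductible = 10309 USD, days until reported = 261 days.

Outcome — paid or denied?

Atomic conditions:
  policy age ≤ 187 months: 154 ≤ 187 is true
  relevant rider attached: yes → true
  claims in prior 3 years < 1: 9 < 1 is false
  claim amount < 149207 USD: 223140 < 149207 is false
  NOT incident in covered region: yes → false
  NOT premiums current: no → true
  fraud score = 13: 65 == 13 is false
  days until reported ≤ 115 days: 261 ≤ 115 is false
  photo evidence submitted: no → false
  peril ∈ {collision, theft}: vandalism is not in the set → false
  deductible < 10801 USD: 10309 < 10801 is true
  police report filed: yes → true
  policy age < 223 months: 154 < 223 is true
Combine:
[1.1] true AND true AND false AND false = false
[1.2.1.3] false AND false = false
[1.2.1] false AND true AND false = false
[1.2] NOT false = true
[1.3.1] false AND false = false
[1.3.2.1] true AND true AND true = true
[1.3.2] NOT true = false
[1.3] false → false (antecedent false ⇒ implication holds) = true
[1] false OR true OR true = true
[root] NOT true = false
Overall: false → denied

Denied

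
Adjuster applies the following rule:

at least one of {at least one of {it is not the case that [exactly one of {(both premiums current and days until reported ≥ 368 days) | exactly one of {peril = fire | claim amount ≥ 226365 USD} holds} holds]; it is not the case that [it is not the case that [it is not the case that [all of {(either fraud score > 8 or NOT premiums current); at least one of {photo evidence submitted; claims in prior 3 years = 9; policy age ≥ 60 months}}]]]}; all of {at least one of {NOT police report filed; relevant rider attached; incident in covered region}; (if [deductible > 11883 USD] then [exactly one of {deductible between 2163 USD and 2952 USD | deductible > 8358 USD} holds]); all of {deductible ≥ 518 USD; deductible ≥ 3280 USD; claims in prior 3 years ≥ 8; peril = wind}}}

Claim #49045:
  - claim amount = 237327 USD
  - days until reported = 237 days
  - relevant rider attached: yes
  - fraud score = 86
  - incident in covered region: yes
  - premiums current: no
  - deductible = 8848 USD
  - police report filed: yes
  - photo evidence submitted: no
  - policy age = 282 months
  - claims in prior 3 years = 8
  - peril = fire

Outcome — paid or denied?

Paid

Atomic conditions:
  premiums current: no → false
  days until reported ≥ 368 days: 237 ≥ 368 is false
  peril = fire: fire == fire is true
  claim amount ≥ 226365 USD: 237327 ≥ 226365 is true
  fraud score > 8: 86 > 8 is true
  NOT premiums current: no → true
  photo evidence submitted: no → false
  claims in prior 3 years = 9: 8 == 9 is false
  policy age ≥ 60 months: 282 ≥ 60 is true
  NOT police report filed: yes → false
  relevant rider attached: yes → true
  incident in covered region: yes → true
  deductible > 11883 USD: 8848 > 11883 is false
  deductible between 2163 USD and 2952 USD: 8848 in [2163, 2952] is false
  deductible > 8358 USD: 8848 > 8358 is true
  deductible ≥ 518 USD: 8848 ≥ 518 is true
  deductible ≥ 3280 USD: 8848 ≥ 3280 is true
  claims in prior 3 years ≥ 8: 8 ≥ 8 is true
  peril = wind: fire == wind is false
Combine:
[1.1.1.1] false AND false = false
[1.1.1.2] exactly-one(true, true) = false
[1.1.1] exactly-one(false, false) = false
[1.1] NOT false = true
[1.2.1.1.1.1] true OR true = true
[1.2.1.1.1.2] false OR false OR true = true
[1.2.1.1.1] true AND true = true
[1.2.1.1] NOT true = false
[1.2.1] NOT false = true
[1.2] NOT true = false
[1] true OR false = true
[2.1] false OR true OR true = true
[2.2.2] exactly-one(false, true) = true
[2.2] false → true (antecedent false ⇒ implication holds) = true
[2.3] true AND true AND true AND false = false
[2] true AND true AND false = false
[root] true OR false = true
Overall: true → paid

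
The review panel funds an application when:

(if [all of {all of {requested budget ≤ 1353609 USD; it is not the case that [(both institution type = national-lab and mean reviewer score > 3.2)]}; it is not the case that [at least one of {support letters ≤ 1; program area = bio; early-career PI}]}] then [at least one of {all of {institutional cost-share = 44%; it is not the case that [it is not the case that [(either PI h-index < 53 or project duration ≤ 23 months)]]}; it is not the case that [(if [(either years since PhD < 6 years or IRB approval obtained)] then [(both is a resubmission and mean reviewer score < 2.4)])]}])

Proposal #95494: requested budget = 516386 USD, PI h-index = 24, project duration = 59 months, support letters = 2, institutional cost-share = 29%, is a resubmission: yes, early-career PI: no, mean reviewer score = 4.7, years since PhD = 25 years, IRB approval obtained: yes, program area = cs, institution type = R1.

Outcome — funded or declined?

Funded

Atomic conditions:
  requested budget ≤ 1353609 USD: 516386 ≤ 1353609 is true
  institution type = national-lab: R1 == national-lab is false
  mean reviewer score > 3.2: 4.7 > 3.2 is true
  support letters ≤ 1: 2 ≤ 1 is false
  program area = bio: cs == bio is false
  early-career PI: no → false
  institutional cost-share = 44%: 29 == 44 is false
  PI h-index < 53: 24 < 53 is true
  project duration ≤ 23 months: 59 ≤ 23 is false
  years since PhD < 6 years: 25 < 6 is false
  IRB approval obtained: yes → true
  is a resubmission: yes → true
  mean reviewer score < 2.4: 4.7 < 2.4 is false
Combine:
[1.1.2.1] false AND true = false
[1.1.2] NOT false = true
[1.1] true AND true = true
[1.2.1] false OR false OR false = false
[1.2] NOT false = true
[1] true AND true = true
[2.1.2.1.1] true OR false = true
[2.1.2.1] NOT true = false
[2.1.2] NOT false = true
[2.1] false AND true = false
[2.2.1.1] false OR true = true
[2.2.1.2] true AND false = false
[2.2.1] true → false = false
[2.2] NOT false = true
[2] false OR true = true
[root] true → true = true
Overall: true → funded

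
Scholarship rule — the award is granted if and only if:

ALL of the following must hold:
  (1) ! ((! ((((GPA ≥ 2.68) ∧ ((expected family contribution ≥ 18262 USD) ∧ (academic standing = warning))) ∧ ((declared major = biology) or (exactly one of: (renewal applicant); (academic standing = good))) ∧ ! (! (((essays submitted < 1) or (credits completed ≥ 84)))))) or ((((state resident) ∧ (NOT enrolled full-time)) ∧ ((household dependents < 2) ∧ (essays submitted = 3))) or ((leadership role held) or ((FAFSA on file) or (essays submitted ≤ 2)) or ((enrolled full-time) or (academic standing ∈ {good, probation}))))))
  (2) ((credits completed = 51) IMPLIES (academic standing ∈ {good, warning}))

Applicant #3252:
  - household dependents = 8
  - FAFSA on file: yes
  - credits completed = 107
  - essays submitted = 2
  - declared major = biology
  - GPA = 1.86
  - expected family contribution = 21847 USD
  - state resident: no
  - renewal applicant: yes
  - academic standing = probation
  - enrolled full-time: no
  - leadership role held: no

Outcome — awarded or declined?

Atomic conditions:
  GPA ≥ 2.68: 1.86 ≥ 2.68 is false
  expected family contribution ≥ 18262 USD: 21847 ≥ 18262 is true
  academic standing = warning: probation == warning is false
  declared major = biology: biology == biology is true
  renewal applicant: yes → true
  academic standing = good: probation == good is false
  essays submitted < 1: 2 < 1 is false
  credits completed ≥ 84: 107 ≥ 84 is true
  state resident: no → false
  NOT enrolled full-time: no → true
  household dependents < 2: 8 < 2 is false
  essays submitted = 3: 2 == 3 is false
  leadership role held: no → false
  FAFSA on file: yes → true
  essays submitted ≤ 2: 2 ≤ 2 is true
  enrolled full-time: no → false
  academic standing ∈ {good, probation}: probation is in the set → true
  credits completed = 51: 107 == 51 is false
  academic standing ∈ {good, warning}: probation is not in the set → false
Combine:
[1.1.1.1.1.2] true AND false = false
[1.1.1.1.1] false AND false = false
[1.1.1.1.2.2] exactly-one(true, false) = true
[1.1.1.1.2] true OR true = true
[1.1.1.1.3.1.1] false OR true = true
[1.1.1.1.3.1] NOT true = false
[1.1.1.1.3] NOT false = true
[1.1.1.1] false AND true AND true = false
[1.1.1] NOT false = true
[1.1.2.1.1] false AND true = false
[1.1.2.1.2] false AND false = false
[1.1.2.1] false AND false = false
[1.1.2.2.2] true OR true = true
[1.1.2.2.3] false OR true = true
[1.1.2.2] false OR true OR true = true
[1.1.2] false OR true = true
[1.1] true OR true = true
[1] NOT true = false
[2] false → false (antecedent false ⇒ implication holds) = true
[root] false AND true = false
Overall: false → declined

Declined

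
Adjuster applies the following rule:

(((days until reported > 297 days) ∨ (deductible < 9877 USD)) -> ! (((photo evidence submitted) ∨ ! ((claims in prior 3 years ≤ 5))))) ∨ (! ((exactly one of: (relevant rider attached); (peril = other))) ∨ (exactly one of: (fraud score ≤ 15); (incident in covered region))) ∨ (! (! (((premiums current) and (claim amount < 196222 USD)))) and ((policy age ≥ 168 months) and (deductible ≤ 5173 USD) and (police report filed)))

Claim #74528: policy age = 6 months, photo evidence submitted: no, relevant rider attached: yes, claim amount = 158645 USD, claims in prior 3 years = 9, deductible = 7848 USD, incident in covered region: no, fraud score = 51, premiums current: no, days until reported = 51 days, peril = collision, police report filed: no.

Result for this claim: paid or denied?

Denied

Atomic conditions:
  days until reported > 297 days: 51 > 297 is false
  deductible < 9877 USD: 7848 < 9877 is true
  photo evidence submitted: no → false
  claims in prior 3 years ≤ 5: 9 ≤ 5 is false
  relevant rider attached: yes → true
  peril = other: collision == other is false
  fraud score ≤ 15: 51 ≤ 15 is false
  incident in covered region: no → false
  premiums current: no → false
  claim amount < 196222 USD: 158645 < 196222 is true
  policy age ≥ 168 months: 6 ≥ 168 is false
  deductible ≤ 5173 USD: 7848 ≤ 5173 is false
  police report filed: no → false
Combine:
[1.1] false OR true = true
[1.2.1.2] NOT false = true
[1.2.1] false OR true = true
[1.2] NOT true = false
[1] true → false = false
[2.1.1] exactly-one(true, false) = true
[2.1] NOT true = false
[2.2] exactly-one(false, false) = false
[2] false OR false = false
[3.1.1.1] false AND true = false
[3.1.1] NOT false = true
[3.1] NOT true = false
[3.2] false AND false AND false = false
[3] false AND false = false
[root] false OR false OR false = false
Overall: false → denied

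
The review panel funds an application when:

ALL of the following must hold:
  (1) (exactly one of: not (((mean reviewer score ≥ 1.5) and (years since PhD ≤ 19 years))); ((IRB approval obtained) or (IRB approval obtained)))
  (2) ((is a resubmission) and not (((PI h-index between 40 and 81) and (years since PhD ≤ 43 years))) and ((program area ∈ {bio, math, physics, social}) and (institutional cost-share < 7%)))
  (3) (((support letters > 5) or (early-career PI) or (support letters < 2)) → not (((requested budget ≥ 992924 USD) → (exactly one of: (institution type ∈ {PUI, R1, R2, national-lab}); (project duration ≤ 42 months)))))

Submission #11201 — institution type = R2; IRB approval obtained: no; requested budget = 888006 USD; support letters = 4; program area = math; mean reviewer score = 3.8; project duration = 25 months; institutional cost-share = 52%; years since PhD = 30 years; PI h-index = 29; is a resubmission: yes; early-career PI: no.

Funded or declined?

Atomic conditions:
  mean reviewer score ≥ 1.5: 3.8 ≥ 1.5 is true
  years since PhD ≤ 19 years: 30 ≤ 19 is false
  IRB approval obtained: no → false
  is a resubmission: yes → true
  PI h-index between 40 and 81: 29 in [40, 81] is false
  years since PhD ≤ 43 years: 30 ≤ 43 is true
  program area ∈ {bio, math, physics, social}: math is in the set → true
  institutional cost-share < 7%: 52 < 7 is false
  support letters > 5: 4 > 5 is false
  early-career PI: no → false
  support letters < 2: 4 < 2 is false
  requested budget ≥ 992924 USD: 888006 ≥ 992924 is false
  institution type ∈ {PUI, R1, R2, national-lab}: R2 is in the set → true
  project duration ≤ 42 months: 25 ≤ 42 is true
Combine:
[1.1.1] true AND false = false
[1.1] NOT false = true
[1.2] false OR false = false
[1] exactly-one(true, false) = true
[2.2.1] false AND true = false
[2.2] NOT false = true
[2.3] true AND false = false
[2] true AND true AND false = false
[3.1] false OR false OR false = false
[3.2.1.2] exactly-one(true, true) = false
[3.2.1] false → false (antecedent false ⇒ implication holds) = true
[3.2] NOT true = false
[3] false → false (antecedent false ⇒ implication holds) = true
[root] true AND false AND true = false
Overall: false → declined

Declined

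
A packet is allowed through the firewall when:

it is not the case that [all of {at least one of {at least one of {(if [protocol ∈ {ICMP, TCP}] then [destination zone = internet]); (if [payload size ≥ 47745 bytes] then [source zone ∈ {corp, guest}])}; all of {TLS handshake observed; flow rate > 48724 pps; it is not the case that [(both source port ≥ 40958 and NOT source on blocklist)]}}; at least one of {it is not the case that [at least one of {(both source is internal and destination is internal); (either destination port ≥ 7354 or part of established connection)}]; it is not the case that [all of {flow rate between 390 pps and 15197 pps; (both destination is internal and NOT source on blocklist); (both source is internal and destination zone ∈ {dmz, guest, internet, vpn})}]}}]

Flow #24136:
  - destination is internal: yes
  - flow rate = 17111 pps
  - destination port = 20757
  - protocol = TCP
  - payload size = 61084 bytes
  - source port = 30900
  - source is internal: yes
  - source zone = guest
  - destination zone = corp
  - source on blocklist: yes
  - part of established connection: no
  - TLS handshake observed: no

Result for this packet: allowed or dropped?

Atomic conditions:
  protocol ∈ {ICMP, TCP}: TCP is in the set → true
  destination zone = internet: corp == internet is false
  payload size ≥ 47745 bytes: 61084 ≥ 47745 is true
  source zone ∈ {corp, guest}: guest is in the set → true
  TLS handshake observed: no → false
  flow rate > 48724 pps: 17111 > 48724 is false
  source port ≥ 40958: 30900 ≥ 40958 is false
  NOT source on blocklist: yes → false
  source is internal: yes → true
  destination is internal: yes → true
  destination port ≥ 7354: 20757 ≥ 7354 is true
  part of established connection: no → false
  flow rate between 390 pps and 15197 pps: 17111 in [390, 15197] is false
  destination zone ∈ {dmz, guest, internet, vpn}: corp is not in the set → false
Combine:
[1.1.1.1] true → false = false
[1.1.1.2] true → true = true
[1.1.1] false OR true = true
[1.1.2.3.1] false AND false = false
[1.1.2.3] NOT false = true
[1.1.2] false AND false AND true = false
[1.1] true OR false = true
[1.2.1.1.1] true AND true = true
[1.2.1.1.2] true OR false = true
[1.2.1.1] true OR true = true
[1.2.1] NOT true = false
[1.2.2.1.2] true AND false = false
[1.2.2.1.3] true AND false = false
[1.2.2.1] false AND false AND false = false
[1.2.2] NOT false = true
[1.2] false OR true = true
[1] true AND true = true
[root] NOT true = false
Overall: false → dropped

Dropped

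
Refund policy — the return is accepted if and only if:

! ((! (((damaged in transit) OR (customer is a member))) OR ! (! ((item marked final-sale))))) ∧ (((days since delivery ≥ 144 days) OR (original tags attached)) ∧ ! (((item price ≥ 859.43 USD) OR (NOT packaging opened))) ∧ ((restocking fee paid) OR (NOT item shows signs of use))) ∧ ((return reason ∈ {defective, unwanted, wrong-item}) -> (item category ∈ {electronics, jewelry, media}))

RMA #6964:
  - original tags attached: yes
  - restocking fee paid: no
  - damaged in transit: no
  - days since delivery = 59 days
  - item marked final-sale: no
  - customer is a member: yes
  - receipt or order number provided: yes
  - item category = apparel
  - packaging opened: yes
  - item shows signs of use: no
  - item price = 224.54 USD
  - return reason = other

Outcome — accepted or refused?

Accepted

Atomic conditions:
  damaged in transit: no → false
  customer is a member: yes → true
  item marked final-sale: no → false
  days since delivery ≥ 144 days: 59 ≥ 144 is false
  original tags attached: yes → true
  item price ≥ 859.43 USD: 224.54 ≥ 859.43 is false
  NOT packaging opened: yes → false
  restocking fee paid: no → false
  NOT item shows signs of use: no → true
  return reason ∈ {defective, unwanted, wrong-item}: other is not in the set → false
  item category ∈ {electronics, jewelry, media}: apparel is not in the set → false
Combine:
[1.1.1.1] false OR true = true
[1.1.1] NOT true = false
[1.1.2.1] NOT false = true
[1.1.2] NOT true = false
[1.1] false OR false = false
[1] NOT false = true
[2.1] false OR true = true
[2.2.1] false OR false = false
[2.2] NOT false = true
[2.3] false OR true = true
[2] true AND true AND true = true
[3] false → false (antecedent false ⇒ implication holds) = true
[root] true AND true AND true = true
Overall: true → accepted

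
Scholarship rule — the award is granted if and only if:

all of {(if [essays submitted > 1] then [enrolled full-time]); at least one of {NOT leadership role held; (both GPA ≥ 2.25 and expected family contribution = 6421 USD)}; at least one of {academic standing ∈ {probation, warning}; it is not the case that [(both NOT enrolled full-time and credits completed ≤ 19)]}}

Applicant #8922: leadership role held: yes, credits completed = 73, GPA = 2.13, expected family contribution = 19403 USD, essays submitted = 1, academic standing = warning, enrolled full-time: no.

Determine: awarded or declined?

Atomic conditions:
  essays submitted > 1: 1 > 1 is false
  enrolled full-time: no → false
  NOT leadership role held: yes → false
  GPA ≥ 2.25: 2.13 ≥ 2.25 is false
  expected family contribution = 6421 USD: 19403 == 6421 is false
  academic standing ∈ {probation, warning}: warning is in the set → true
  NOT enrolled full-time: no → true
  credits completed ≤ 19: 73 ≤ 19 is false
Combine:
[1] false → false (antecedent false ⇒ implication holds) = true
[2.2] false AND false = false
[2] false OR false = false
[3.2.1] true AND false = false
[3.2] NOT false = true
[3] true OR true = true
[root] true AND false AND true = false
Overall: false → declined

Declined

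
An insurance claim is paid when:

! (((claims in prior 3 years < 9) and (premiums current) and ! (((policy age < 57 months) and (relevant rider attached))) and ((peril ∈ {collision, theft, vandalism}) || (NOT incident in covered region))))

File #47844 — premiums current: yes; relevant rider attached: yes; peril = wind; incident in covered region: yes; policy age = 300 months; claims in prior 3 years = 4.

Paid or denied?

Paid

Atomic conditions:
  claims in prior 3 years < 9: 4 < 9 is true
  premiums current: yes → true
  policy age < 57 months: 300 < 57 is false
  relevant rider attached: yes → true
  peril ∈ {collision, theft, vandalism}: wind is not in the set → false
  NOT incident in covered region: yes → false
Combine:
[1.3.1] false AND true = false
[1.3] NOT false = true
[1.4] false OR false = false
[1] true AND true AND true AND false = false
[root] NOT false = true
Overall: true → paid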